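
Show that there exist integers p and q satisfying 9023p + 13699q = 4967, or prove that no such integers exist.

No, no such integers exist.

Any value of 9023p + 13699q is a multiple of gcd(9023, 13699) = 7.
But 4967 = 7·709 + 4, so 7 ∤ 4967.
So the equation is unsolvable over ℤ.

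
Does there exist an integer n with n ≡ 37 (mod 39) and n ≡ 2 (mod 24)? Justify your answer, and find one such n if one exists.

No such integer exists.

Reduce both congruences modulo 3, which divides 39 and 24: they say n ≡ 37 (mod 3) and n ≡ 2 (mod 3).
These are incompatible: 37 − 2 = 35 is not divisible by 3.
So no integer satisfies both congruences.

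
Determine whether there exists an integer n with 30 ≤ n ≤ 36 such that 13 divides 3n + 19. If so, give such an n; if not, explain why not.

No such integer n in that range exists.

The values of 3n + 19 for n = 30, 31, …, 36 are 109, 112, 115, 118, 121, 124, 127; reduced mod 13 these are 5, 8, 11, 1, 4, 7, 10.
None is 0, so 13 never divides 3n + 19 on this range.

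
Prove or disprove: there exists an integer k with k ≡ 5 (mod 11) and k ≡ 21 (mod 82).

k = 841

The moduli 11 and 82 are coprime, so by the Chinese Remainder Theorem a unique solution modulo 902 exists.
Any solution of the first congruence is k = 5 + 11t; substituting into the second, 11t ≡ 21 − 5 ≡ 16 (mod 82).
Note 11·15 = 165 ≡ 1 (mod 82) (as 165 − 1 = 2·82), so 11⁻¹ ≡ 15.
Therefore t ≡ 15·16 = 240 ≡ 76 (mod 82).
With t = 76: k = 5 + 11·76 = 841.
Indeed 841 ≡ 5 (mod 11) and 841 ≡ 21 (mod 82).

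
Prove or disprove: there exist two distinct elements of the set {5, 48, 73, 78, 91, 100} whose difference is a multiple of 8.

No, no such pair exists.

Residues mod 8: 5↦5, 48↦0, 73↦1, 78↦6, 91↦3, 100↦4.
No residue repeats among the 6 elements, so no pair has difference ≡ 0 (mod 8).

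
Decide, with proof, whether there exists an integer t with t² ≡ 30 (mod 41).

41 is prime, so by Euler's criterion 30 is a square mod 41 iff 30^((41−1)/2) = 30^20 ≡ 1 (mod 41).
Squaring successively (mod 41): 30^2 = 900 ≡ 39; 30^4 ≡ 39² = 1521 ≡ 4; 30^8 ≡ 4² = 16 ≡ 16; 30^16 ≡ 16² = 256 ≡ 10.
Since 20 = 16 + 4, 30^20 ≡ 10 · 4; multiplying out mod 41: 10·4 = 40 ≡ 40. Thus 30^20 ≡ 40 ≡ −1 (mod 41).
By Euler's criterion 30 is a quadratic non-residue mod 41: no t satisfies t² ≡ 30 (mod 41).

There is no such integer.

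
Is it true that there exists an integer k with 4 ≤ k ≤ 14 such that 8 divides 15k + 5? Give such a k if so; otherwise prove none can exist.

k = 5

Try k = 5: 15·5 + 5 = 80 = 10·8, which is divisible by 8.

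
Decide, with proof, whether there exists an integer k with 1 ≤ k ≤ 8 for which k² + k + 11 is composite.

The values for k = 1, 2, …, 8 are 13, 17, 23, 31, 41, 53, 67, 83, and each of these is prime.
So no value in the range makes the expression composite.

No, no such integer k in that range exists.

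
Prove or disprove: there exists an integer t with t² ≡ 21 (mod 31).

There is no such integer.

31 is prime, so by Euler's criterion 21 is a square mod 31 iff 21^((31−1)/2) = 21^15 ≡ 1 (mod 31).
Repeated squaring mod 31: 21^2 = 441 ≡ 7; 21^4 ≡ 7² = 49 ≡ 18; 21^8 ≡ 18² = 324 ≡ 14.
Since 15 = 8 + 4 + 2 + 1, 21^15 ≡ 14 · 18 · 7 · 21; multiplying out mod 31: 14·18 = 252 ≡ 4, then 4·7 = 28 ≡ 28, then 28·21 = 588 ≡ 30. Thus 21^15 ≡ 30 ≡ −1 (mod 31).
By Euler's criterion 21 is a quadratic non-residue mod 31: no t satisfies t² ≡ 21 (mod 31).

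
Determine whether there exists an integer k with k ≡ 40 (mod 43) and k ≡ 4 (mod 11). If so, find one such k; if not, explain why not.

Since 43 and 11 share no common factor, CRT says the pair of congruences has a solution (unique mod 473).
Write k = 40 + 43t and require 40 + 43t ≡ 4 (mod 11), i.e. 43t ≡ 8 (mod 11).
43 ≡ 10 (mod 11), so this reads 10t ≡ 8 (mod 11). Invert 10 mod 11 by the Euclidean algorithm: 11 = 1·10 + 1, 10 = 10·1 + 0; back-substituting, 1 = 11 − 1·10. Hence 10·(-1) ≡ 1, so 10⁻¹ ≡ -1 ≡ 10 (mod 11).
Multiplying by 10: t ≡ 10·8 = 80 ≡ 3 (mod 11).
Taking t = 3 gives k = 40 + 43·3 = 169.
Indeed 169 ≡ 40 (mod 43) and 169 ≡ 4 (mod 11).

k = 169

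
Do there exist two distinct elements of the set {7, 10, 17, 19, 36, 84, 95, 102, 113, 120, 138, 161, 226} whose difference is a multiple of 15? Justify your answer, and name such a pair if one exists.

Two integers differ by a multiple of 15 exactly when they have the same residue mod 15. The residues are 7↦7, 10↦10, 17↦2, 19↦4, 36↦6, 84↦9, 95↦5, 102↦12, 113↦8, 120↦0, 138↦3, 161↦11, 226↦1.
No residue repeats among the 13 elements, so no pair has difference ≡ 0 (mod 15).

No such pair exists.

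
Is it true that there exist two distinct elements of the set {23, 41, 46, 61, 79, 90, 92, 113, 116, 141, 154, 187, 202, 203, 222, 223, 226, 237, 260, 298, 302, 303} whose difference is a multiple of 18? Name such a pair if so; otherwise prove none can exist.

23 mod 18 = 5 and 41 mod 18 = 5, so 41 − 23 = 18 = 1·18.

Yes: 23 and 41.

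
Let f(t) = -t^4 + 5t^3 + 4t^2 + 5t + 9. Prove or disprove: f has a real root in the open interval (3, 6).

Yes, f has a root in the interval.

f(3) = 114 and f(6) = -33, which have opposite signs.
As a polynomial, f is continuous on every closed interval.
By the Intermediate Value Theorem, f takes the value 0 somewhere in the open interval.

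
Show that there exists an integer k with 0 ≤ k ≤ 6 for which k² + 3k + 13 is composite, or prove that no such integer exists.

The values for k = 0, 1, …, 6 are 13, 17, 23, 31, 41, 53, 67, and each of these is prime.
So no value in the range makes the expression composite.

There is no such integer k in that range.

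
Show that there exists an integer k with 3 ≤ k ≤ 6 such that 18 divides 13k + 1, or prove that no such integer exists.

The values of 13k + 1 for k = 3, 4, 5, 6 are 40, 53, 66, 79; reduced mod 18 these are 4, 17, 12, 7.
None is 0, so 18 never divides 13k + 1 on this range.

There is no such integer k in that range.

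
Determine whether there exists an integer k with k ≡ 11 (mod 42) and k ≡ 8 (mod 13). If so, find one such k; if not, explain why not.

k = 515

The moduli 42 and 13 are coprime, so by the Chinese Remainder Theorem a unique solution modulo 546 exists.
Write k = 11 + 42t and require 11 + 42t ≡ 8 (mod 13), i.e. 42t ≡ 10 (mod 13).
42 ≡ 3 (mod 13), so this reads 3t ≡ 10 (mod 13). Note 3·9 = 27 ≡ 1 (mod 13) (as 27 − 1 = 2·13), so 3⁻¹ ≡ 9.
Multiplying by 9: t ≡ 9·10 = 90 ≡ 12 (mod 13).
Taking t = 12 gives k = 11 + 42·12 = 515.
Indeed 515 ≡ 11 (mod 42) and 515 ≡ 8 (mod 13).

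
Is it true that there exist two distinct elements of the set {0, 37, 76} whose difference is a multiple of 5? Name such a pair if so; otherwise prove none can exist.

No, no such pair exists.

Reduce each element modulo 5: 0↦0, 37↦2, 76↦1.
These 3 residues are pairwise different, hence no difference of two elements is divisible by 5.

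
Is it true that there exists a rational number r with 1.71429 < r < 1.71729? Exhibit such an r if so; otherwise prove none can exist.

Multiplying by 53: 53·1.71429 = 90.85737 and 53·1.71729 = 91.01637, so the integer 91 lies strictly between them.
So r = 91/53 works: it is a ratio of integers, and dividing 53·1.71429 < 91 < 53·1.71729 through by 53 gives 1.71429 < 91/53 < 1.71729.

r = 91/53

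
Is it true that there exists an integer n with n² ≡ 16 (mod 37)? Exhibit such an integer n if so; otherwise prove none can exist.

n = 4

Take n = 4. Then 4² = 16, and since 0 ≤ 16 < 37 this is already reduced: 4² ≡ 16 (mod 37).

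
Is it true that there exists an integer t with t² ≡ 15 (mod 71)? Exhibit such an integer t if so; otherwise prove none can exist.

t = 50 works: 50² = 2500, and 2500 − 15 = 2485 = 35·71.

t = 50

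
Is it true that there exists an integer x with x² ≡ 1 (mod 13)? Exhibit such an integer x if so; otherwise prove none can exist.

x = 12 works: 12² = 144, and 144 − 1 = 143 = 11·13.

x = 12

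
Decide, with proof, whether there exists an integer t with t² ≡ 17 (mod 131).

131 is prime, so by Euler's criterion 17 is a square mod 131 iff 17^((131−1)/2) = 17^65 ≡ 1 (mod 131).
Repeated squaring mod 131: 17^2 = 289 ≡ 27; 17^4 ≡ 27² = 729 ≡ 74; 17^8 ≡ 74² = 5476 ≡ 105; 17^16 ≡ 105² = 11025 ≡ 21; 17^32 ≡ 21² = 441 ≡ 48; 17^64 ≡ 48² = 2304 ≡ 77.
Since 65 = 64 + 1, 17^65 ≡ 77 · 17; multiplying out mod 131: 77·17 = 1309 ≡ 130. Thus 17^65 ≡ 130 ≡ −1 (mod 131).
By Euler's criterion 17 is a quadratic non-residue mod 131: no t satisfies t² ≡ 17 (mod 131).

No, no such integer exists.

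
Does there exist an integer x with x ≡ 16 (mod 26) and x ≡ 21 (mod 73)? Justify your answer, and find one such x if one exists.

gcd(26, 73) = 1, so the Chinese Remainder Theorem guarantees exactly one residue class mod 1898 satisfying both.
Write x = 16 + 26t and require 16 + 26t ≡ 21 (mod 73), i.e. 26t ≡ 5 (mod 73).
Since 26·59 = 1534 = 21·73 + 1, the inverse of 26 mod 73 is 59.
Therefore t ≡ 59·5 = 295 ≡ 3 (mod 73).
With t = 3: x = 16 + 26·3 = 94.
Check: 94 mod 26 = 16, 94 mod 73 = 21. ✓

x = 94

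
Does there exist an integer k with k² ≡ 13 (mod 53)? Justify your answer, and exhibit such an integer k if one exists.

Take k = 15. Then 15² = 225 = 4·53 + 13, so 15² ≡ 13 (mod 53).

k = 15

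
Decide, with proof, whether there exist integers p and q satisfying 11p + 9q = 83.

p = 1, q = 8

11 and 9 are coprime, so 11p + 9q ranges over all of ℤ.
Dividing repeatedly: 11 = 1·9 + 2, 9 = 4·2 + 1, 2 = 2·1 + 0.
Unwinding: 1 = 9 − 4·2 = 9 − 4·(11 − 1·9) = −4·11 + 5·9, i.e. 11·(-4) + 9·5 = 1.
Multiplying through by 83: p = (-4)·83 = -332, q = 5·83 = 415 is a solution.
The general solution is p = -332 + 9k, q = 415 − 11k; taking k = 37 gives the smaller pair p = 1, q = 8.
Indeed 11·1 + 9·8 = 11 + 72 = 83.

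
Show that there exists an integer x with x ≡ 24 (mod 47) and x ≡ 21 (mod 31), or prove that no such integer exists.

x = 1199

The moduli 47 and 31 are coprime, so by the Chinese Remainder Theorem a unique solution modulo 1457 exists.
Write x = 24 + 47t and require 24 + 47t ≡ 21 (mod 31), i.e. 47t ≡ 28 (mod 31).
47 ≡ 16 (mod 31), so this reads 16t ≡ 28 (mod 31). To invert 16 modulo 31: 31 = 1·16 + 15, 16 = 1·15 + 1, 15 = 15·1 + 0, and unwinding, 1 = 16 − 1·15 = 16 − (31 − 1·16) = −31 + 2·16. Thus 16⁻¹ ≡ 2 (mod 31).
Multiplying by 2: t ≡ 2·28 = 56 ≡ 25 (mod 31).
With t = 25: x = 24 + 47·25 = 1199.
Verify: 1199 = 25·47 + 24 and 1199 = 38·31 + 21. ✓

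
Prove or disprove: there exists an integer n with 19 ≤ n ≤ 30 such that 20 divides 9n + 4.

n = 24

For n = 19, 20, …, 23 the values 175, 184, 193, 202, 211 are not multiples of 20. At n = 24 we get 9·24 + 4 = 220, and 220 = 20·11.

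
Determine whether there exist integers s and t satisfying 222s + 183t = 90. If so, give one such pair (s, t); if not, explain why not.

s = 7, t = -8

Every value of 222s + 183t is a multiple of gcd(222, 183) = 3; since 3 ∣ 90, solutions exist.
Dividing through by 3 reduces the equation to 74s + 61t = 30.
Euclidean algorithm: 74 = 1·61 + 13, 61 = 4·13 + 9, 13 = 1·9 + 4, 9 = 2·4 + 1, 4 = 4·1 + 0.
Working back up the chain: 1 = 9 − 2·4 = 9 − 2·(13 − 1·9) = −2·13 + 3·9 = −2·13 + 3·(61 − 4·13) = 3·61 − 14·13 = 3·61 − 14·(74 − 1·61) = −14·74 + 17·61. So 74·(-14) + 61·17 = 1.
Multiplying through by 30: s = (-14)·30 = -420, t = 17·30 = 510 is a solution.
Shifting by a multiple of (61, −74) keeps it a solution: s = -420 + 7·61 = 7, t = 510 − 7·74 = -8.
Indeed 222·7 + 183·(-8) = 1554 − 1464 = 90.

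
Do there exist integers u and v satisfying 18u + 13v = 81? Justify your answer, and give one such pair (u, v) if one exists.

u = 11, v = -9

18 and 13 are coprime, so 18u + 13v ranges over all of ℤ.
Euclidean algorithm: 18 = 1·13 + 5, 13 = 2·5 + 3, 5 = 1·3 + 2, 3 = 1·2 + 1, 2 = 2·1 + 0.
Unwinding: 1 = 3 − 1·2 = 3 − (5 − 1·3) = −5 + 2·3 = −5 + 2·(13 − 2·5) = 2·13 − 5·5 = 2·13 − 5·(18 − 1·13) = −5·18 + 7·13, i.e. 18·(-5) + 13·7 = 1.
Scaling by 81 gives the particular solution (u, v) = (-405, 567).
The general solution is u = -405 + 13k, v = 567 − 18k; taking k = 32 gives the smaller pair u = 11, v = -9.
Check: 18·11 + 13·(-9) = 198 − 117 = 81. ✓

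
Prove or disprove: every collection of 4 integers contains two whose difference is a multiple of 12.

Try 4 consecutive integers, 43, 44, 45, 46. Their remainders mod 12 are 7, 8, 9, 10 — pairwise different, as any 4 ≤ 12 consecutive integers have distinct residues.
Any two of them differ by at most 3 < 12 and by at least 1, so no difference is a multiple of 12.

No; for instance {43, 44, 45, 46} is a counterexample.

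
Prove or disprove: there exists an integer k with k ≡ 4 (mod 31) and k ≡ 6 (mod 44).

k = 314

Since 31 and 44 share no common factor, CRT says the pair of congruences has a solution (unique mod 1364).
Write k = 4 + 31t and require 4 + 31t ≡ 6 (mod 44), i.e. 31t ≡ 2 (mod 44).
Note 31·27 = 837 ≡ 1 (mod 44) (as 837 − 1 = 19·44), so 31⁻¹ ≡ 27.
Therefore t ≡ 27·2 = 54 ≡ 10 (mod 44).
With t = 10: k = 4 + 31·10 = 314.
Indeed 314 ≡ 4 (mod 31) and 314 ≡ 6 (mod 44).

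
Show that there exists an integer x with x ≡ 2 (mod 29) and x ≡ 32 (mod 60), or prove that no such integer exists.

x = 872

Since 29 and 60 share no common factor, CRT says the pair of congruences has a solution (unique mod 1740).
Any solution of the first congruence is x = 2 + 29t; substituting into the second, 29t ≡ 32 − 2 ≡ 30 (mod 60).
Invert 29 mod 60 by the Euclidean algorithm: 60 = 2·29 + 2, 29 = 14·2 + 1, 2 = 2·1 + 0; back-substituting, 1 = 29 − 14·2 = 29 − 14·(60 − 2·29) = −14·60 + 29·29. Hence 29·29 ≡ 1, so 29⁻¹ ≡ 29 (mod 60).
Multiplying by 29: t ≡ 29·30 = 870 ≡ 30 (mod 60).
With t = 30: x = 2 + 29·30 = 872.
Verify: 872 = 30·29 + 2 and 872 = 14·60 + 32. ✓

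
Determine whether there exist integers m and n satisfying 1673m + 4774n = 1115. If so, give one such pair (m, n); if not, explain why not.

Any value of 1673m + 4774n is a multiple of gcd(1673, 4774) = 7.
But 1115 is not a multiple of 7 (it leaves remainder 2).
Therefore 1673m + 4774n = 1115 has no solution in integers.

There are no such integers.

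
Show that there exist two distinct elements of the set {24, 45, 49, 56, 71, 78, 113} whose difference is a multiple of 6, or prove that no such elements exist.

Yes: 24 and 78.

Reduce each element mod 6: 24↦0, 45↦3, 49↦1, 56↦2, 71↦5, 78↦0, 113↦5. The residue 0 repeats (at 24 and 78), and 78 − 24 = 54 = 9·6.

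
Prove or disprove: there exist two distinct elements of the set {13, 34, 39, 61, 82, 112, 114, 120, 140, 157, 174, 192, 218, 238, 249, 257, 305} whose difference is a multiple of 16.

The pair (13, 61) works.

Reduce each element mod 16: 13↦13, 34↦2, 39↦7, 61↦13, 82↦2, 112↦0, 114↦2, 120↦8, 140↦12, 157↦13, 174↦14, 192↦0, 218↦10, 238↦14, 249↦9, 257↦1, 305↦1. The residue 13 repeats (at 13 and 61), and 61 − 13 = 48 = 3·16.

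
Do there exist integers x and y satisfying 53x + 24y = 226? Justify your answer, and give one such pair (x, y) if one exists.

53 and 24 are coprime, so 53x + 24y ranges over all of ℤ.
Dividing repeatedly: 53 = 2·24 + 5, 24 = 4·5 + 4, 5 = 1·4 + 1, 4 = 4·1 + 0.
Back-substituting, 1 = 5 − 1·4 = 5 − (24 − 4·5) = −24 + 5·5 = −24 + 5·(53 − 2·24) = 5·53 − 11·24; that is, 53·5 + 24·(-11) = 1.
Scaling by 226 gives the particular solution (x, y) = (1130, -2486).
Subtracting 47·24 from x and adding 47·53 to y gives the tidier solution (2, 5).
Indeed 53·2 + 24·5 = 106 + 120 = 226.

x = 2, y = 5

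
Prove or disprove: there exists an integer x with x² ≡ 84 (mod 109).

x = 53 works: 53² = 2809, and 2809 − 84 = 2725 = 25·109.

x = 53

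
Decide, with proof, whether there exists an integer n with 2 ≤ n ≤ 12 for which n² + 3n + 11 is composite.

At n = 8: 8² + 3·8 + 11 = 99 = 3·33, which is composite.

n = 8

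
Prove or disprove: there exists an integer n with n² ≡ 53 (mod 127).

Apply Euler's criterion with the prime 127: 53 is a quadratic residue iff 53^63 ≡ 1 (mod 127), and a non-residue iff it is ≡ −1.
Squaring successively (mod 127): 53^2 = 2809 ≡ 15; 53^4 ≡ 15² = 225 ≡ 98; 53^8 ≡ 98² = 9604 ≡ 79; 53^16 ≡ 79² = 6241 ≡ 18; 53^32 ≡ 18² = 324 ≡ 70.
Since 63 = 32 + 16 + 8 + 4 + 2 + 1, 53^63 ≡ 70 · 18 · 79 · 98 · 15 · 53; multiplying out mod 127: 70·18 = 1260 ≡ 117, then 117·79 = 9243 ≡ 99, then 99·98 = 9702 ≡ 50, then 50·15 = 750 ≡ 115, then 115·53 = 6095 ≡ 126. Thus 53^63 ≡ 126 ≡ −1 (mod 127).
By Euler's criterion 53 is a quadratic non-residue mod 127: no n satisfies n² ≡ 53 (mod 127).

No, no such integer exists.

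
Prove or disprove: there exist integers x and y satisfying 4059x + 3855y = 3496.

Both 4059 and 3855 are divisible by gcd(4059, 3855) = 3, hence so is any combination 4059x + 3855y.
However 3496 leaves remainder 1 on division by 3.
So the equation is unsolvable over ℤ.

No, no such integers exist.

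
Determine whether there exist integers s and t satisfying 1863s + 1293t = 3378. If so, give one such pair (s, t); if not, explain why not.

s = 15, t = -19

Since gcd(1863, 1293) = 3 and 3378 = 3·1126, Bézout's identity guarantees a solution.
Dividing through by 3 reduces the equation to 621s + 431t = 1126.
Euclidean algorithm: 621 = 1·431 + 190, 431 = 2·190 + 51, 190 = 3·51 + 37, 51 = 1·37 + 14, 37 = 2·14 + 9, 14 = 1·9 + 5, 9 = 1·5 + 4, 5 = 1·4 + 1, 4 = 4·1 + 0.
Working back up the chain: 1 = 5 − 1·4 = 5 − (9 − 1·5) = −9 + 2·5 = −9 + 2·(14 − 1·9) = 2·14 − 3·9 = 2·14 − 3·(37 − 2·14) = −3·37 + 8·14 = −3·37 + 8·(51 − 1·37) = 8·51 − 11·37 = 8·51 − 11·(190 − 3·51) = −11·190 + 41·51 = −11·190 + 41·(431 − 2·190) = 41·431 − 93·190 = 41·431 − 93·(621 − 1·431) = −93·621 + 134·431. So 621·(-93) + 431·134 = 1.
Times 1126: 621·(-104718) + 431·150884 = 1126, so (-104718, 150884) solves it.
Shifting by a multiple of (431, −621) keeps it a solution: s = -104718 + 243·431 = 15, t = 150884 − 243·621 = -19.
Indeed 1863·15 + 1293·(-19) = 27945 − 24567 = 3378.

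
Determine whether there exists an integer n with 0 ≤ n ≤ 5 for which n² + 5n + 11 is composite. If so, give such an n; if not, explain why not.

n = 3

At n = 3: 3² + 5·3 + 11 = 35 = 5·7, which is composite.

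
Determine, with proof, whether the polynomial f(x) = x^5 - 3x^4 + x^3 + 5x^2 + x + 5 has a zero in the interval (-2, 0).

Yes, f has a root in the interval.

f(-2) = -65 and f(0) = 5, which have opposite signs.
Since f is a polynomial it is continuous on [-2, 0].
By the Intermediate Value Theorem f must vanish at some point of (-2, 0).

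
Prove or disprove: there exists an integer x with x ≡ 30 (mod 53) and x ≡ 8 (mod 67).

The moduli 53 and 67 are coprime, so by the Chinese Remainder Theorem a unique solution modulo 3551 exists.
Any solution of the first congruence is x = 30 + 53t; substituting into the second, 53t ≡ 8 − 30 ≡ 45 (mod 67).
Invert 53 mod 67 by the Euclidean algorithm: 67 = 1·53 + 14, 53 = 3·14 + 11, 14 = 1·11 + 3, 11 = 3·3 + 2, 3 = 1·2 + 1, 2 = 2·1 + 0; back-substituting, 1 = 3 − 1·2 = 3 − (11 − 3·3) = −11 + 4·3 = −11 + 4·(14 − 1·11) = 4·14 − 5·11 = 4·14 − 5·(53 − 3·14) = −5·53 + 19·14 = −5·53 + 19·(67 − 1·53) = 19·67 − 24·53. Hence 53·(-24) ≡ 1, so 53⁻¹ ≡ -24 ≡ 43 (mod 67).
Therefore t ≡ 43·45 = 1935 ≡ 59 (mod 67).
Taking t = 59 gives x = 30 + 53·59 = 3157.
Indeed 3157 ≡ 30 (mod 53) and 3157 ≡ 8 (mod 67).

x = 3157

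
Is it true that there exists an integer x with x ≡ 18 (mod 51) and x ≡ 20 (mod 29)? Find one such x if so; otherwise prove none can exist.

gcd(51, 29) = 1, so the Chinese Remainder Theorem guarantees exactly one residue class mod 1479 satisfying both.
Write x = 18 + 51t and require 18 + 51t ≡ 20 (mod 29), i.e. 51t ≡ 2 (mod 29).
51 ≡ 22 (mod 29), so this reads 22t ≡ 2 (mod 29). To invert 22 modulo 29: 29 = 1·22 + 7, 22 = 3·7 + 1, 7 = 7·1 + 0, and unwinding, 1 = 22 − 3·7 = 22 − 3·(29 − 1·22) = −3·29 + 4·22. Thus 22⁻¹ ≡ 4 (mod 29).
Therefore t ≡ 4·2 = 8 (mod 29).
Taking t = 8 gives x = 18 + 51·8 = 426.
Verify: 426 = 8·51 + 18 and 426 = 14·29 + 20. ✓

x = 426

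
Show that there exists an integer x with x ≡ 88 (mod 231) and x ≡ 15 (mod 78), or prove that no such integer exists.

Reduce both congruences modulo 3, which divides 231 and 78: they say x ≡ 88 (mod 3) and x ≡ 15 (mod 3).
But 88 mod 3 = 1 while 15 mod 3 = 0, a contradiction.
So no integer satisfies both congruences.

There is no such integer.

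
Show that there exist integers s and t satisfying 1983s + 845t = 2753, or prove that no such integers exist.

Since gcd(1983, 845) = 1, every integer is an integer combination of 1983 and 845.
Dividing repeatedly: 1983 = 2·845 + 293, 845 = 2·293 + 259, 293 = 1·259 + 34, 259 = 7·34 + 21, 34 = 1·21 + 13, 21 = 1·13 + 8, 13 = 1·8 + 5, 8 = 1·5 + 3, 5 = 1·3 + 2, 3 = 1·2 + 1, 2 = 2·1 + 0.
Unwinding: 1 = 3 − 1·2 = 3 − (5 − 1·3) = −5 + 2·3 = −5 + 2·(8 − 1·5) = 2·8 − 3·5 = 2·8 − 3·(13 − 1·8) = −3·13 + 5·8 = −3·13 + 5·(21 − 1·13) = 5·21 − 8·13 = 5·21 − 8·(34 − 1·21) = −8·34 + 13·21 = −8·34 + 13·(259 − 7·34) = 13·259 − 99·34 = 13·259 − 99·(293 − 1·259) = −99·293 + 112·259 = −99·293 + 112·(845 − 2·293) = 112·845 − 323·293 = 112·845 − 323·(1983 − 2·845) = −323·1983 + 758·845, i.e. 1983·(-323) + 845·758 = 1.
Multiplying through by 2753: s = (-323)·2753 = -889219, t = 758·2753 = 2086774 is a solution.
Adding 1053·845 to s and subtracting 1053·1983 from t gives the tidier solution (566, -1325).
Check: 1983·566 + 845·(-1325) = 1122378 − 1119625 = 2753. ✓

s = 566, t = -1325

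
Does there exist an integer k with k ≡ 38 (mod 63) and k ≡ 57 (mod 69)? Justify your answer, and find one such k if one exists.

No, no such integer exists.

Reduce both congruences modulo 3, which divides 63 and 69: they say k ≡ 38 (mod 3) and k ≡ 57 (mod 3).
But 38 mod 3 = 2 while 57 mod 3 = 0, a contradiction.
So no integer satisfies both congruences.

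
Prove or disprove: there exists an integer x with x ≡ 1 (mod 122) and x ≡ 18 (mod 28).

No such integer exists.

gcd(122, 28) = 2. If x ≡ 1 (mod 122) and x ≡ 18 (mod 28), then x ≡ 1 (mod 2) and x ≡ 18 (mod 2).
However 1 ≡ 1 and 18 ≡ 0 (mod 2), and 1 ≠ 0.
So no integer satisfies both congruences.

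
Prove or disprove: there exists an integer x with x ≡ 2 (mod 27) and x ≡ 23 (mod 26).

Since 27 and 26 share no common factor, CRT says the pair of congruences has a solution (unique mod 702).
Write x = 2 + 27t and require 2 + 27t ≡ 23 (mod 26), i.e. 27t ≡ 21 (mod 26).
27 ≡ 1 (mod 26), so this reads 1t ≡ 21 (mod 26). So t ≡ 21 (mod 26).
With t = 21: x = 2 + 27·21 = 569.
Check: 569 mod 27 = 2, 569 mod 26 = 23. ✓

x = 569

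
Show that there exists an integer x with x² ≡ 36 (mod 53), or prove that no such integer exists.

Take x = 6. Then 6² = 36, and since 0 ≤ 36 < 53 this is already reduced: 6² ≡ 36 (mod 53).

x = 6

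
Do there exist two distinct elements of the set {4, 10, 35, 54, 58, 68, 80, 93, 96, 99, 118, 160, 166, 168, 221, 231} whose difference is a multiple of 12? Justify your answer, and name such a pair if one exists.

Yes: 4 and 160.

Reduce each element mod 12: 4↦4, 10↦10, 35↦11, 54↦6, 58↦10, 68↦8, 80↦8, 93↦9, 96↦0, 99↦3, 118↦10, 160↦4, 166↦10, 168↦0, 221↦5, 231↦3. The residue 4 repeats (at 4 and 160), and 160 − 4 = 156 = 13·12.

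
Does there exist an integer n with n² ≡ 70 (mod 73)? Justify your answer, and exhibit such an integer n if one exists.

n = 56

Take n = 56. Then 56² = 3136 = 42·73 + 70, so 56² ≡ 70 (mod 73).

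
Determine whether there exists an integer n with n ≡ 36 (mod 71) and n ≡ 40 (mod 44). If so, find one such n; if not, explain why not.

gcd(71, 44) = 1, so the Chinese Remainder Theorem guarantees exactly one residue class mod 3124 satisfying both.
Any solution of the first congruence is n = 36 + 71t; substituting into the second, 71t ≡ 40 − 36 ≡ 4 (mod 44).
71 ≡ 27 (mod 44), so this reads 27t ≡ 4 (mod 44). Invert 27 mod 44 by the Euclidean algorithm: 44 = 1·27 + 17, 27 = 1·17 + 10, 17 = 1·10 + 7, 10 = 1·7 + 3, 7 = 2·3 + 1, 3 = 3·1 + 0; back-substituting, 1 = 7 − 2·3 = 7 − 2·(10 − 1·7) = −2·10 + 3·7 = −2·10 + 3·(17 − 1·10) = 3·17 − 5·10 = 3·17 − 5·(27 − 1·17) = −5·27 + 8·17 = −5·27 + 8·(44 − 1·27) = 8·44 − 13·27. Hence 27·(-13) ≡ 1, so 27⁻¹ ≡ -13 ≡ 31 (mod 44).
Therefore t ≡ 31·4 = 124 ≡ 36 (mod 44).
With t = 36: n = 36 + 71·36 = 2592.
Verify: 2592 = 36·71 + 36 and 2592 = 58·44 + 40. ✓

n = 2592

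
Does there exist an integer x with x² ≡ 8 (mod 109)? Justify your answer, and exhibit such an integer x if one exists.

109 is prime, so by Euler's criterion 8 is a square mod 109 iff 8^((109−1)/2) = 8^54 ≡ 1 (mod 109).
Squaring successively (mod 109): 8^2 = 64 ≡ 64; 8^4 ≡ 64² = 4096 ≡ 63; 8^8 ≡ 63² = 3969 ≡ 45; 8^16 ≡ 45² = 2025 ≡ 63; 8^32 ≡ 63² = 3969 ≡ 45.
Since 54 = 32 + 16 + 4 + 2, 8^54 ≡ 45 · 63 · 63 · 64; multiplying out mod 109: 45·63 = 2835 ≡ 1, then 1·63 = 63 ≡ 63, then 63·64 = 4032 ≡ 108. Thus 8^54 ≡ 108 ≡ −1 (mod 109).
The value −1 means 8 is a non-residue modulo 109, so x² ≡ 8 (mod 109) is impossible.

No, no such integer exists.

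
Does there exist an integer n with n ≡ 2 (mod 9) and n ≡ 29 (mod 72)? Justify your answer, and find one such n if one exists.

gcd(9, 72) = 9. A simultaneous solution exists iff 2 ≡ 29 (mod 9); here 2 mod 9 = 2 = 29 mod 9, so it does.
Step through n = 2, 2 + 9, 2 + 2·9, …: the values 2, 11, 20, 29 reduce mod 72 to 2, 11, 20, 29. The value 29 hits 29.
Check: 29 mod 9 = 2, 29 mod 72 = 29. ✓

n = 29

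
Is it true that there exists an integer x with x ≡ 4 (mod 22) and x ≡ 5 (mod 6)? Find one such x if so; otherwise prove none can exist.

No such integer exists.

gcd(22, 6) = 2. If x ≡ 4 (mod 22) and x ≡ 5 (mod 6), then x ≡ 4 (mod 2) and x ≡ 5 (mod 2).
However 4 ≡ 0 and 5 ≡ 1 (mod 2), and 0 ≠ 1.
Therefore no such x exists.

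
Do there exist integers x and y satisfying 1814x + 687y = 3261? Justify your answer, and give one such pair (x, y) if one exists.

x = 315, y = -827

1814 and 687 are coprime, so 1814x + 687y ranges over all of ℤ.
Dividing repeatedly: 1814 = 2·687 + 440, 687 = 1·440 + 247, 440 = 1·247 + 193, 247 = 1·193 + 54, 193 = 3·54 + 31, 54 = 1·31 + 23, 31 = 1·23 + 8, 23 = 2·8 + 7, 8 = 1·7 + 1, 7 = 7·1 + 0.
Back-substituting, 1 = 8 − 1·7 = 8 − (23 − 2·8) = −23 + 3·8 = −23 + 3·(31 − 1·23) = 3·31 − 4·23 = 3·31 − 4·(54 − 1·31) = −4·54 + 7·31 = −4·54 + 7·(193 − 3·54) = 7·193 − 25·54 = 7·193 − 25·(247 − 1·193) = −25·247 + 32·193 = −25·247 + 32·(440 − 1·247) = 32·440 − 57·247 = 32·440 − 57·(687 − 1·440) = −57·687 + 89·440 = −57·687 + 89·(1814 − 2·687) = 89·1814 − 235·687; that is, 1814·89 + 687·(-235) = 1.
Times 3261: 1814·290229 + 687·(-766335) = 3261, so (290229, -766335) solves it.
Shifting by a multiple of (687, −1814) keeps it a solution: x = 290229 − 422·687 = 315, y = -766335 + 422·1814 = -827.
Indeed 1814·315 + 687·(-827) = 571410 − 568149 = 3261.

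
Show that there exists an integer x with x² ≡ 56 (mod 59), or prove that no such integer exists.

There is no such integer.

59 is prime, so by Euler's criterion 56 is a square mod 59 iff 56^((59−1)/2) = 56^29 ≡ 1 (mod 59).
Repeated squaring mod 59: 56^2 = 3136 ≡ 9; 56^4 ≡ 9² = 81 ≡ 22; 56^8 ≡ 22² = 484 ≡ 12; 56^16 ≡ 12² = 144 ≡ 26.
Since 29 = 16 + 8 + 4 + 1, 56^29 ≡ 26 · 12 · 22 · 56; multiplying out mod 59: 26·12 = 312 ≡ 17, then 17·22 = 374 ≡ 20, then 20·56 = 1120 ≡ 58. Thus 56^29 ≡ 58 ≡ −1 (mod 59).
The value −1 means 56 is a non-residue modulo 59, so x² ≡ 56 (mod 59) is impossible.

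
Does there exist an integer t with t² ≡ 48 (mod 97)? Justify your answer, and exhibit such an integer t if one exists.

Take t = 40. Then 40² = 1600 = 16·97 + 48, so 40² ≡ 48 (mod 97).

t = 40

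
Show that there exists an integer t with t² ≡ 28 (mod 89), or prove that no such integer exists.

89 is prime, so by Euler's criterion 28 is a square mod 89 iff 28^((89−1)/2) = 28^44 ≡ 1 (mod 89).
Squaring successively (mod 89): 28^2 = 784 ≡ 72; 28^4 ≡ 72² = 5184 ≡ 22; 28^8 ≡ 22² = 484 ≡ 39; 28^16 ≡ 39² = 1521 ≡ 8; 28^32 ≡ 8² = 64 ≡ 64.
Since 44 = 32 + 8 + 4, 28^44 ≡ 64 · 39 · 22; multiplying out mod 89: 64·39 = 2496 ≡ 4, then 4·22 = 88 ≡ 88. Thus 28^44 ≡ 88 ≡ −1 (mod 89).
By Euler's criterion 28 is a quadratic non-residue mod 89: no t satisfies t² ≡ 28 (mod 89).

There is no such integer.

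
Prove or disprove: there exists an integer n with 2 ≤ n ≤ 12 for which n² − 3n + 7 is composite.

n = 11

At n = 11: 11² − 3·11 + 7 = 95 = 5·19, which is composite.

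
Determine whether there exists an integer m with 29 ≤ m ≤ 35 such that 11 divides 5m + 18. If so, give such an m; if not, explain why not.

At m = 29, 5·29 + 18 = 163 ≡ 9 (mod 11), and each step in m adds 5, giving residues 9, 3, 8, 2, 7, 1, 6 for m = 29, 30, …, 35.
The residue 0 does not occur, so no m in [29, 35] makes 5m + 18 a multiple of 11.

No such integer m in that range exists.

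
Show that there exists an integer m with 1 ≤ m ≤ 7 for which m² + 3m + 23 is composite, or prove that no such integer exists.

m = 5

At m = 5: 5² + 3·5 + 23 = 63 = 3·21, which is composite.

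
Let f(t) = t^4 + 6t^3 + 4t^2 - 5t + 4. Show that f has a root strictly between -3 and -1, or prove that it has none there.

f(-3) = -26 and f(-1) = 8, which have opposite signs.
As a polynomial, f is continuous on every closed interval.
By the Intermediate Value Theorem f must vanish at some point of (-3, -1).

Such a root exists.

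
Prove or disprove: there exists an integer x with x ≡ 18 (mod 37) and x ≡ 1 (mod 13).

gcd(37, 13) = 1, so the Chinese Remainder Theorem guarantees exactly one residue class mod 481 satisfying both.
Write x = 18 + 37t and require 18 + 37t ≡ 1 (mod 13), i.e. 37t ≡ 9 (mod 13).
37 ≡ 11 (mod 13), so this reads 11t ≡ 9 (mod 13). Note 11·6 = 66 ≡ 1 (mod 13) (as 66 − 1 = 5·13), so 11⁻¹ ≡ 6.
Multiplying by 6: t ≡ 6·9 = 54 ≡ 2 (mod 13).
Taking t = 2 gives x = 18 + 37·2 = 92.
Check: 92 mod 37 = 18, 92 mod 13 = 1. ✓

x = 92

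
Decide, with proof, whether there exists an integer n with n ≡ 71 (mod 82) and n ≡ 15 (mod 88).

n = 2039

The moduli are not coprime: gcd(82, 88) = 2. Compatibility requires 2 ∣ (15 − 71) = -56, which holds, so solutions exist.
Write n = 71 + 82t. Then 82t ≡ 15 − 71 ≡ 32 (mod 88); dividing through by 2 gives 41t ≡ 16 (mod 44).
To invert 41 modulo 44: 44 = 1·41 + 3, 41 = 13·3 + 2, 3 = 1·2 + 1, 2 = 2·1 + 0, and unwinding, 1 = 3 − 1·2 = 3 − (41 − 13·3) = −41 + 14·3 = −41 + 14·(44 − 1·41) = 14·44 − 15·41. Thus 41⁻¹ ≡ -15 ≡ 29 (mod 44).
Multiplying by 29: t ≡ 29·16 = 464 ≡ 24 (mod 44).
Then n = 71 + 82·24 = 2039.
Indeed 2039 ≡ 71 (mod 82) and 2039 ≡ 15 (mod 88).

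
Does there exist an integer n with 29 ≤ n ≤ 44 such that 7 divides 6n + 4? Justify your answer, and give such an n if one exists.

n = 32

n = 32 works, since 6·32 + 4 = 196 = 28·7.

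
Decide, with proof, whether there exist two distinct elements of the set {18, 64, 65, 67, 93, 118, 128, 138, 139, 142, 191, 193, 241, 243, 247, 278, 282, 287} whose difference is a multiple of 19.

There is no such pair.

Reduce each element modulo 19: 18↦18, 64↦7, 65↦8, 67↦10, 93↦17, 118↦4, 128↦14, 138↦5, 139↦6, 142↦9, 191↦1, 193↦3, 241↦13, 243↦15, 247↦0, 278↦12, 282↦16, 287↦2.
No residue repeats among the 18 elements, so no pair has difference ≡ 0 (mod 19).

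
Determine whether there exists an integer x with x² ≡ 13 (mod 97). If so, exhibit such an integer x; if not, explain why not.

No, no such integer exists.

Apply Euler's criterion with the prime 97: 13 is a quadratic residue iff 13^48 ≡ 1 (mod 97), and a non-residue iff it is ≡ −1.
Repeated squaring mod 97: 13^2 = 169 ≡ 72; 13^4 ≡ 72² = 5184 ≡ 43; 13^8 ≡ 43² = 1849 ≡ 6; 13^16 ≡ 6² = 36 ≡ 36; 13^32 ≡ 36² = 1296 ≡ 35.
Since 48 = 32 + 16, 13^48 ≡ 35 · 36; multiplying out mod 97: 35·36 = 1260 ≡ 96. Thus 13^48 ≡ 96 ≡ −1 (mod 97).
By Euler's criterion 13 is a quadratic non-residue mod 97: no x satisfies x² ≡ 13 (mod 97).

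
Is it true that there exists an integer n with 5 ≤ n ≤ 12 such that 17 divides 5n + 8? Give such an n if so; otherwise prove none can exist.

At n = 12 we get 5·12 + 8 = 68, and 68 = 17·4.

n = 12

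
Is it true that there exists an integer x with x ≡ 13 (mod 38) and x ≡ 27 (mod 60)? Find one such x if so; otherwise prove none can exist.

x = 507

The moduli are not coprime: gcd(38, 60) = 2. Compatibility requires 2 ∣ (27 − 13) = 14, which holds, so solutions exist.
Write x = 13 + 38t. Then 38t ≡ 27 − 13 ≡ 14 (mod 60); dividing through by 2 gives 19t ≡ 7 (mod 30).
To invert 19 modulo 30: 30 = 1·19 + 11, 19 = 1·11 + 8, 11 = 1·8 + 3, 8 = 2·3 + 2, 3 = 1·2 + 1, 2 = 2·1 + 0, and unwinding, 1 = 3 − 1·2 = 3 − (8 − 2·3) = −8 + 3·3 = −8 + 3·(11 − 1·8) = 3·11 − 4·8 = 3·11 − 4·(19 − 1·11) = −4·19 + 7·11 = −4·19 + 7·(30 − 1·19) = 7·30 − 11·19. Thus 19⁻¹ ≡ -11 ≡ 19 (mod 30).
Multiplying by 19: t ≡ 19·7 = 133 ≡ 13 (mod 30).
Then x = 13 + 38·13 = 507.
Check: 507 mod 38 = 13, 507 mod 60 = 27. ✓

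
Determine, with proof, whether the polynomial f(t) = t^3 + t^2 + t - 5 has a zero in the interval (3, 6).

Evaluate at the endpoints: f(3) = 34, f(6) = 253 — same sign (positive).
f'(t) = 3t^2 + 2t + 1 has discriminant 2² − 4·3·1 = -8 < 0, so f' has no real roots and is positive for every real t.
So f is strictly increasing; between 3 and 6 its values lie between f(3) = 34 and f(6) = 253, all positive. Therefore f has no root in (3, 6).

f has no root in that interval.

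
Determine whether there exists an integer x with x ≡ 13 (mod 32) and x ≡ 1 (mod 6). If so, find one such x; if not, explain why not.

x = 13

Here gcd(32, 6) = 2, and both 13 and 1 leave remainder 1 mod 2, so the system is consistent.
The smallest candidate x = 13 works directly: 13 ≡ 1 (mod 6).
Verify: 13 = 0·32 + 13 and 13 = 2·6 + 1. ✓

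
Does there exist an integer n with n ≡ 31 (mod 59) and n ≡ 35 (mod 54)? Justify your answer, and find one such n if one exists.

gcd(59, 54) = 1, so the Chinese Remainder Theorem guarantees exactly one residue class mod 3186 satisfying both.
Write n = 31 + 59t and require 31 + 59t ≡ 35 (mod 54), i.e. 59t ≡ 4 (mod 54).
59 ≡ 5 (mod 54), so this reads 5t ≡ 4 (mod 54). Invert 5 mod 54 by the Euclidean algorithm: 54 = 10·5 + 4, 5 = 1·4 + 1, 4 = 4·1 + 0; back-substituting, 1 = 5 − 1·4 = 5 − (54 − 10·5) = −54 + 11·5. Hence 5·11 ≡ 1, so 5⁻¹ ≡ 11 (mod 54).
Therefore t ≡ 11·4 = 44 (mod 54).
Taking t = 44 gives n = 31 + 59·44 = 2627.
Check: 2627 mod 59 = 31, 2627 mod 54 = 35. ✓

n = 2627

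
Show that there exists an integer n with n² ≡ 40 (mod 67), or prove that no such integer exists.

n = 43 works: 43² = 1849, and 1849 − 40 = 1809 = 27·67.

n = 43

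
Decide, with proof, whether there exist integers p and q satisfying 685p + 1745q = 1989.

No, no such integers exist.

Both 685 and 1745 are divisible by gcd(685, 1745) = 5, hence so is any combination 685p + 1745q.
However 1989 leaves remainder 4 on division by 5.
Therefore 685p + 1745q = 1989 has no solution in integers.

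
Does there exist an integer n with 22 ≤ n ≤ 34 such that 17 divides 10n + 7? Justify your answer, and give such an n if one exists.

No, no such integer n in that range exists.

For n = 22, 23, …, 34 the values of 10n + 7 modulo 17 are 6, 16, 9, 2, 12, 5, 15, 8, 1, 11, 4, 14, 7 respectively.
The residue 0 does not occur, so no n in [22, 34] makes 10n + 7 a multiple of 17.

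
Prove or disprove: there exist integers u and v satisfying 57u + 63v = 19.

Both 57 and 63 are divisible by gcd(57, 63) = 3, hence so is any combination 57u + 63v.
However 19 leaves remainder 1 on division by 3.
Therefore 57u + 63v = 19 has no solution in integers.

No such integers exist.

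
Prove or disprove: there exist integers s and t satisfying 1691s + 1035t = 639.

s = 864, t = -1411

Since gcd(1691, 1035) = 1, every integer is an integer combination of 1691 and 1035.
Dividing repeatedly: 1691 = 1·1035 + 656, 1035 = 1·656 + 379, 656 = 1·379 + 277, 379 = 1·277 + 102, 277 = 2·102 + 73, 102 = 1·73 + 29, 73 = 2·29 + 15, 29 = 1·15 + 14, 15 = 1·14 + 1, 14 = 14·1 + 0.
Working back up the chain: 1 = 15 − 1·14 = 15 − (29 − 1·15) = −29 + 2·15 = −29 + 2·(73 − 2·29) = 2·73 − 5·29 = 2·73 − 5·(102 − 1·73) = −5·102 + 7·73 = −5·102 + 7·(277 − 2·102) = 7·277 − 19·102 = 7·277 − 19·(379 − 1·277) = −19·379 + 26·277 = −19·379 + 26·(656 − 1·379) = 26·656 − 45·379 = 26·656 − 45·(1035 − 1·656) = −45·1035 + 71·656 = −45·1035 + 71·(1691 − 1·1035) = 71·1691 − 116·1035. So 1691·71 + 1035·(-116) = 1.
Times 639: 1691·45369 + 1035·(-74124) = 639, so (45369, -74124) solves it.
Subtracting 43·1035 from s and adding 43·1691 to t gives the tidier solution (864, -1411).
Check: 1691·864 + 1035·(-1411) = 1461024 − 1460385 = 639. ✓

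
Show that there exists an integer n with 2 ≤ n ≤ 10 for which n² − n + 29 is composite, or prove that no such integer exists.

At n = 10: 10² − 10 + 29 = 119 = 7·17, which is composite.

n = 10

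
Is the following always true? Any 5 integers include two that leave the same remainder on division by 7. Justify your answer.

No, the set {34, 35, 36, 37, 38} is a counterexample.

Consider the 5 integers 34, 35, …, 38. They lie in distinct residue classes modulo 7, since 5 ≤ 7.
So no two of them leave the same remainder on division by 7; the claim fails for this set.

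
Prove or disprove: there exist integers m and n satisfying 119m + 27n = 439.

m = 8, n = -19

119 and 27 are coprime, so 119m + 27n ranges over all of ℤ.
Dividing repeatedly: 119 = 4·27 + 11, 27 = 2·11 + 5, 11 = 2·5 + 1, 5 = 5·1 + 0.
Back-substituting, 1 = 11 − 2·5 = 11 − 2·(27 − 2·11) = −2·27 + 5·11 = −2·27 + 5·(119 − 4·27) = 5·119 − 22·27; that is, 119·5 + 27·(-22) = 1.
Scaling by 439 gives the particular solution (m, n) = (2195, -9658).
Shifting by a multiple of (27, −119) keeps it a solution: m = 2195 − 81·27 = 8, n = -9658 + 81·119 = -19.
Check: 119·8 + 27·(-19) = 952 − 513 = 439. ✓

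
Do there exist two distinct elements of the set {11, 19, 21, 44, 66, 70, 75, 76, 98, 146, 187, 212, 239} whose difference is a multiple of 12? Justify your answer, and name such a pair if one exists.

11 and 239 are such a pair.

Reduce each element mod 12: 11↦11, 19↦7, 21↦9, 44↦8, 66↦6, 70↦10, 75↦3, 76↦4, 98↦2, 146↦2, 187↦7, 212↦8, 239↦11. The residue 11 repeats (at 11 and 239), and 239 − 11 = 228 = 19·12.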